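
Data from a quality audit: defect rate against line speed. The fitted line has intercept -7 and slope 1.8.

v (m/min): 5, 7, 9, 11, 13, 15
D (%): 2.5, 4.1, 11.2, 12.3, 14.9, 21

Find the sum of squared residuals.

SSE = 10

v=5: D̂ = -7 + 1.8·5 = 2; e = 2.5 − 2 = 0.5
v=7: D̂ = -7 + 1.8·7 = 5.6; e = 4.1 − 5.6 = -1.5
v=9: D̂ = -7 + 1.8·9 = 9.2; e = 11.2 − 9.2 = 2
v=11: D̂ = -7 + 1.8·11 = 12.8; e = 12.3 − 12.8 = -0.5
v=13: D̂ = -7 + 1.8·13 = 16.4; e = 14.9 − 16.4 = -1.5
v=15: D̂ = -7 + 1.8·15 = 20; e = 21 − 20 = 1
SSE = 0.25 + 2.25 + 4 + 0.25 + 2.25 + 1 = 10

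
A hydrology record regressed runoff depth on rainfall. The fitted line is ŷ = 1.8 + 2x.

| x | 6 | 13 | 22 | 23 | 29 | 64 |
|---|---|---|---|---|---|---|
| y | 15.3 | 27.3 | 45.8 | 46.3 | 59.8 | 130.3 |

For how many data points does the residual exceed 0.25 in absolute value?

x=6: ŷ = 1.8 + 2·6 = 13.8; e = 15.3 − 13.8 = 1.5
x=13: ŷ = 1.8 + 2·13 = 27.8; e = 27.3 − 27.8 = -0.5
x=22: ŷ = 1.8 + 2·22 = 45.8; e = 45.8 − 45.8 = 0
x=23: ŷ = 1.8 + 2·23 = 47.8; e = 46.3 − 47.8 = -1.5
x=29: ŷ = 1.8 + 2·29 = 59.8; e = 59.8 − 59.8 = 0
x=64: ŷ = 1.8 + 2·64 = 129.8; e = 130.3 − 129.8 = 0.5
|e| > 0.25: x=6 (|e|=1.5), x=13 (|e|=0.5), x=23 (|e|=1.5), x=64 (|e|=0.5) → 4

4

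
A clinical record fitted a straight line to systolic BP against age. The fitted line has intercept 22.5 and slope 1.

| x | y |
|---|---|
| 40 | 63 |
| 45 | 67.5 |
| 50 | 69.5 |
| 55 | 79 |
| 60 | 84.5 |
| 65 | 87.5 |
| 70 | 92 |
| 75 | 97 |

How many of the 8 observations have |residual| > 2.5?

x=40: ŷ = 22.5 + 40 = 62.5; r = 63 − 62.5 = 0.5
x=45: ŷ = 22.5 + 45 = 67.5; r = 67.5 − 67.5 = 0
x=50: ŷ = 22.5 + 50 = 72.5; r = 69.5 − 72.5 = -3
x=55: ŷ = 22.5 + 55 = 77.5; r = 79 − 77.5 = 1.5
x=60: ŷ = 22.5 + 60 = 82.5; r = 84.5 − 82.5 = 2
x=65: ŷ = 22.5 + 65 = 87.5; r = 87.5 − 87.5 = 0
x=70: ŷ = 22.5 + 70 = 92.5; r = 92 − 92.5 = -0.5
x=75: ŷ = 22.5 + 75 = 97.5; r = 97 − 97.5 = -0.5
|r| > 2.5: x=50 (|r|=3) → 1

1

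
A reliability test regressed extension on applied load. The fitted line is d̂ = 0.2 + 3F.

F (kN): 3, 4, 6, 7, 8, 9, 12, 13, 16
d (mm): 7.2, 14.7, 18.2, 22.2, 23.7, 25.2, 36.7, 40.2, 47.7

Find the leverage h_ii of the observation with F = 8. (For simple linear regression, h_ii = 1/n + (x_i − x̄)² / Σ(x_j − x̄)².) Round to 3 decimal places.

h = 0.114

F̄ = (3 + 4 + 6 + 7 + 8 + 9 + 12 + 13 + 16)/9 = 8.66667
Σ(F − F̄)² = 32.1111 + 21.7778 + 7.11111 + 2.77778 + 0.444444 + 0.111111 + 11.1111 + 18.7778 + 53.7778 = 148
h = 1/9 + (-0.666667)²/148 = 0.111111 + 0.003003 = 0.114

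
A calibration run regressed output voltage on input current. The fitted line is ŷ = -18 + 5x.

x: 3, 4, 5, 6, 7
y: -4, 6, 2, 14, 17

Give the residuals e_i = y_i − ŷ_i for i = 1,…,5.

-1, 4, -5, 2, 0

x=3: ŷ = -18 + 5·3 = -3; e = -4 − (-3) = -1
x=4: ŷ = -18 + 5·4 = 2; e = 6 − 2 = 4
x=5: ŷ = -18 + 5·5 = 7; e = 2 − 7 = -5
x=6: ŷ = -18 + 5·6 = 12; e = 14 − 12 = 2
x=7: ŷ = -18 + 5·7 = 17; e = 17 − 17 = 0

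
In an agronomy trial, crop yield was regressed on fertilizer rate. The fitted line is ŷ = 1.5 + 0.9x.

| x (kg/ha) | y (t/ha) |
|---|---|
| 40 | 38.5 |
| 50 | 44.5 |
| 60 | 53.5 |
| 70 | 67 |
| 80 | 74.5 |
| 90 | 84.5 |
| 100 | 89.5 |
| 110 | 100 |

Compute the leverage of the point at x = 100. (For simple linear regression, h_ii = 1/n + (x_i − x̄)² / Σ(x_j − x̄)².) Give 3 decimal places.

h = 0.274

x̄ = (40 + 50 + 60 + 70 + 80 + 90 + 100 + 110)/8 = 75
Σ(x − x̄)² = 1225 + 625 + 225 + 25 + 25 + 225 + 625 + 1225 = 4200
h = 1/8 + (25)²/4200 = 0.125 + 0.14881 = 0.274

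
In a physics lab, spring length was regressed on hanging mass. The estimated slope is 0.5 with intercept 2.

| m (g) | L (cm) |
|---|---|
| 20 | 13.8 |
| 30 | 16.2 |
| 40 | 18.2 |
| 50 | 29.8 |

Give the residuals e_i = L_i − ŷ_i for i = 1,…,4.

m=20: ŷ = 2 + 0.5·20 = 12; e = 13.8 − 12 = 1.8
m=30: ŷ = 2 + 0.5·30 = 17; e = 16.2 − 17 = -0.8
m=40: ŷ = 2 + 0.5·40 = 22; e = 18.2 − 22 = -3.8
m=50: ŷ = 2 + 0.5·50 = 27; e = 29.8 − 27 = 2.8

1.8, -0.8, -3.8, 2.8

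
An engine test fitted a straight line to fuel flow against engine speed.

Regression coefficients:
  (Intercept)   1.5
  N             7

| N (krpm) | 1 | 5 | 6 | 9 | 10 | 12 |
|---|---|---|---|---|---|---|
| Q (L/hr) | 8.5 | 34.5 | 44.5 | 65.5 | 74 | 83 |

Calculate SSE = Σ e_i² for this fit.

N=1: Q̂ = 1.5 + 7·1 = 8.5; e = 8.5 − 8.5 = 0
N=5: Q̂ = 1.5 + 7·5 = 36.5; e = 34.5 − 36.5 = -2
N=6: Q̂ = 1.5 + 7·6 = 43.5; e = 44.5 − 43.5 = 1
N=9: Q̂ = 1.5 + 7·9 = 64.5; e = 65.5 − 64.5 = 1
N=10: Q̂ = 1.5 + 7·10 = 71.5; e = 74 − 71.5 = 2.5
N=12: Q̂ = 1.5 + 7·12 = 85.5; e = 83 − 85.5 = -2.5
SSE = 0 + 4 + 1 + 1 + 6.25 + 6.25 = 18.5

SSE = 18.5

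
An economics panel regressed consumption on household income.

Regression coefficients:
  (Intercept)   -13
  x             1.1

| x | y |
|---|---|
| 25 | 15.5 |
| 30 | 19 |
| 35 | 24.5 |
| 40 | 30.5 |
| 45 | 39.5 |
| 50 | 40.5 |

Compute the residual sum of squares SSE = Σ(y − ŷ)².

SSE = 14.5

x=25: ŷ = -13 + 1.1·25 = 14.5; e = 15.5 − 14.5 = 1
x=30: ŷ = -13 + 1.1·30 = 20; e = 19 − 20 = -1
x=35: ŷ = -13 + 1.1·35 = 25.5; e = 24.5 − 25.5 = -1
x=40: ŷ = -13 + 1.1·40 = 31; e = 30.5 − 31 = -0.5
x=45: ŷ = -13 + 1.1·45 = 36.5; e = 39.5 − 36.5 = 3
x=50: ŷ = -13 + 1.1·50 = 42; e = 40.5 − 42 = -1.5
SSE = 1 + 1 + 1 + 0.25 + 9 + 2.25 = 14.5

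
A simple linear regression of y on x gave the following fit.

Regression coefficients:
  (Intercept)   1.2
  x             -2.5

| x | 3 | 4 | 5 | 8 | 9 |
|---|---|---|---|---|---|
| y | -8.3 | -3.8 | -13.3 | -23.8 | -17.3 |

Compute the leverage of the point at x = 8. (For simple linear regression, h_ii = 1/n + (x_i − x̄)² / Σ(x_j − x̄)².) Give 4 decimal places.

x̄ = (3 + 4 + 5 + 8 + 9)/5 = 5.8
Σ(x − x̄)² = 7.84 + 3.24 + 0.64 + 4.84 + 10.24 = 26.8
h = 1/5 + (2.2)²/26.8 = 0.2 + 0.180597 = 0.3806

h = 0.3806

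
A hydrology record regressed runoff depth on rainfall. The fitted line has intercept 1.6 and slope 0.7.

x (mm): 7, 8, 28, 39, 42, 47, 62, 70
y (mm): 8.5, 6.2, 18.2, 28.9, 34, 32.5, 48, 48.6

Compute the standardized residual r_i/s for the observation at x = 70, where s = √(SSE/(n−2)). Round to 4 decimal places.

x=7: ŷ = 1.6 + 0.7·7 = 6.5; r = 8.5 − 6.5 = 2
x=8: ŷ = 1.6 + 0.7·8 = 7.2; r = 6.2 − 7.2 = -1
x=28: ŷ = 1.6 + 0.7·28 = 21.2; r = 18.2 − 21.2 = -3
x=39: ŷ = 1.6 + 0.7·39 = 28.9; r = 28.9 − 28.9 = 0
x=42: ŷ = 1.6 + 0.7·42 = 31; r = 34 − 31 = 3
x=47: ŷ = 1.6 + 0.7·47 = 34.5; r = 32.5 − 34.5 = -2
x=62: ŷ = 1.6 + 0.7·62 = 45; r = 48 − 45 = 3
x=70: ŷ = 1.6 + 0.7·70 = 50.6; r = 48.6 − 50.6 = -2
SSE = 4 + 1 + 9 + 0 + 9 + 4 + 9 + 4 = 40
s = √(40/6) = 2.58199
r/s = -2 / 2.58199 = -0.7746

-0.7746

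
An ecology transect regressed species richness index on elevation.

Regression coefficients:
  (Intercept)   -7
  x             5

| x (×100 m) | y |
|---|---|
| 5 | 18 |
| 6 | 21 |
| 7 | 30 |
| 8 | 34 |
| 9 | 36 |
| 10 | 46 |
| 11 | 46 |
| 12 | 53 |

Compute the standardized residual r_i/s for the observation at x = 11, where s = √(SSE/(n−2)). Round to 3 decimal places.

-0.961

x=5: ŷ = -7 + 5·5 = 18; r = 18 − 18 = 0
x=6: ŷ = -7 + 5·6 = 23; r = 21 − 23 = -2
x=7: ŷ = -7 + 5·7 = 28; r = 30 − 28 = 2
x=8: ŷ = -7 + 5·8 = 33; r = 34 − 33 = 1
x=9: ŷ = -7 + 5·9 = 38; r = 36 − 38 = -2
x=10: ŷ = -7 + 5·10 = 43; r = 46 − 43 = 3
x=11: ŷ = -7 + 5·11 = 48; r = 46 − 48 = -2
x=12: ŷ = -7 + 5·12 = 53; r = 53 − 53 = 0
SSE = 0 + 4 + 4 + 1 + 4 + 9 + 4 + 0 = 26
s = √(26/6) = 2.08167
r/s = -2 / 2.08167 = -0.961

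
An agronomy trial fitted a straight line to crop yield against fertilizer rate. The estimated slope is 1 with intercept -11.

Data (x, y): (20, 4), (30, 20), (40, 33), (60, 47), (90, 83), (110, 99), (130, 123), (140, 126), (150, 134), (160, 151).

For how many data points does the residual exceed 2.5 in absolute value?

x=20: ŷ = -11 + 20 = 9; e = 4 − 9 = -5
x=30: ŷ = -11 + 30 = 19; e = 20 − 19 = 1
x=40: ŷ = -11 + 40 = 29; e = 33 − 29 = 4
x=60: ŷ = -11 + 60 = 49; e = 47 − 49 = -2
x=90: ŷ = -11 + 90 = 79; e = 83 − 79 = 4
x=110: ŷ = -11 + 110 = 99; e = 99 − 99 = 0
x=130: ŷ = -11 + 130 = 119; e = 123 − 119 = 4
x=140: ŷ = -11 + 140 = 129; e = 126 − 129 = -3
x=150: ŷ = -11 + 150 = 139; e = 134 − 139 = -5
x=160: ŷ = -11 + 160 = 149; e = 151 − 149 = 2
|e| > 2.5: x=20 (|e|=5), x=40 (|e|=4), x=90 (|e|=4), x=130 (|e|=4), x=140 (|e|=3), x=150 (|e|=5) → 6

6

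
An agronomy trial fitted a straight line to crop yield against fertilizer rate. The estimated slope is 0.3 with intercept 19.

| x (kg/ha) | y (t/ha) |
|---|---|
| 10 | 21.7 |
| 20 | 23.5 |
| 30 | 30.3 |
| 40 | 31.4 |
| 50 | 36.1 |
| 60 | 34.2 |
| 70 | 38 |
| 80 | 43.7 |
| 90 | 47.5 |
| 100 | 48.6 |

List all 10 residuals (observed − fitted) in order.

x=10: ŷ = 19 + 0.3·10 = 22; e = 21.7 − 22 = -0.3
x=20: ŷ = 19 + 0.3·20 = 25; e = 23.5 − 25 = -1.5
x=30: ŷ = 19 + 0.3·30 = 28; e = 30.3 − 28 = 2.3
x=40: ŷ = 19 + 0.3·40 = 31; e = 31.4 − 31 = 0.4
x=50: ŷ = 19 + 0.3·50 = 34; e = 36.1 − 34 = 2.1
x=60: ŷ = 19 + 0.3·60 = 37; e = 34.2 − 37 = -2.8
x=70: ŷ = 19 + 0.3·70 = 40; e = 38 − 40 = -2
x=80: ŷ = 19 + 0.3·80 = 43; e = 43.7 − 43 = 0.7
x=90: ŷ = 19 + 0.3·90 = 46; e = 47.5 − 46 = 1.5
x=100: ŷ = 19 + 0.3·100 = 49; e = 48.6 − 49 = -0.4

-0.3, -1.5, 2.3, 0.4, 2.1, -2.8, -2, 0.7, 1.5, -0.4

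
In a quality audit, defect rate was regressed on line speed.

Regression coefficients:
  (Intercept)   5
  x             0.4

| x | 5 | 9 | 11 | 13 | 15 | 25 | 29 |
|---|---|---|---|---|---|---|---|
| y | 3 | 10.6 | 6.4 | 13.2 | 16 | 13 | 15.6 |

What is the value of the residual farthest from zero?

r = 5

x=5: ŷ = 5 + 0.4·5 = 7; r = 3 − 7 = -4
x=9: ŷ = 5 + 0.4·9 = 8.6; r = 10.6 − 8.6 = 2
x=11: ŷ = 5 + 0.4·11 = 9.4; r = 6.4 − 9.4 = -3
x=13: ŷ = 5 + 0.4·13 = 10.2; r = 13.2 − 10.2 = 3
x=15: ŷ = 5 + 0.4·15 = 11; r = 16 − 11 = 5
x=25: ŷ = 5 + 0.4·25 = 15; r = 13 − 15 = -2
x=29: ŷ = 5 + 0.4·29 = 16.6; r = 15.6 − 16.6 = -1
Largest |r| is 5 at x = 15, residual 5.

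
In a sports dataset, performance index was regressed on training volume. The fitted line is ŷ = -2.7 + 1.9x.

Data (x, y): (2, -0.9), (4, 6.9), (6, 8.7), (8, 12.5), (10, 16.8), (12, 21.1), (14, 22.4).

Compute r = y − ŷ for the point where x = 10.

ŷ = -2.7 + 1.9·10 = 16.3
r = 16.8 − 16.3 = 0.5

r = 0.5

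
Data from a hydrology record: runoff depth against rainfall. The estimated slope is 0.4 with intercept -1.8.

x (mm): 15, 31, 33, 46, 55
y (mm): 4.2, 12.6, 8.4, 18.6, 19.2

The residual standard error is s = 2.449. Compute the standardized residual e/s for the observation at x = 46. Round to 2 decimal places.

0.82

ŷ = -1.8 + 0.4·46 = 16.6
e = 18.6 − 16.6 = 2
e/s = 2 / 2.449 = 0.82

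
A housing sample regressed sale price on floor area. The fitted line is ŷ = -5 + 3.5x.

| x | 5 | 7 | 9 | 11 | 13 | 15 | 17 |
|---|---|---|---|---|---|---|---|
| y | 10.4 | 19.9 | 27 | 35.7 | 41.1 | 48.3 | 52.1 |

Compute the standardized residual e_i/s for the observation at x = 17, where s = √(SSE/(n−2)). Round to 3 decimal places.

-1.324

x=5: ŷ = -5 + 3.5·5 = 12.5; e = 10.4 − 12.5 = -2.1
x=7: ŷ = -5 + 3.5·7 = 19.5; e = 19.9 − 19.5 = 0.4
x=9: ŷ = -5 + 3.5·9 = 26.5; e = 27 − 26.5 = 0.5
x=11: ŷ = -5 + 3.5·11 = 33.5; e = 35.7 − 33.5 = 2.2
x=13: ŷ = -5 + 3.5·13 = 40.5; e = 41.1 − 40.5 = 0.6
x=15: ŷ = -5 + 3.5·15 = 47.5; e = 48.3 − 47.5 = 0.8
x=17: ŷ = -5 + 3.5·17 = 54.5; e = 52.1 − 54.5 = -2.4
SSE = 4.41 + 0.16 + 0.25 + 4.84 + 0.36 + 0.64 + 5.76 = 16.42
s = √(16.42/5) = 1.81218
e/s = -2.4 / 1.81218 = -1.324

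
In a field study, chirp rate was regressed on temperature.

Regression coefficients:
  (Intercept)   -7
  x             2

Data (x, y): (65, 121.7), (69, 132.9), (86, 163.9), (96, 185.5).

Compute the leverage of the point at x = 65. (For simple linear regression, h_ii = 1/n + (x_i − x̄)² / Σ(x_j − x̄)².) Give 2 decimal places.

x̄ = (65 + 69 + 86 + 96)/4 = 79
Σ(x − x̄)² = 196 + 100 + 49 + 289 = 634
h = 1/4 + (-14)²/634 = 0.25 + 0.309148 = 0.56

h = 0.56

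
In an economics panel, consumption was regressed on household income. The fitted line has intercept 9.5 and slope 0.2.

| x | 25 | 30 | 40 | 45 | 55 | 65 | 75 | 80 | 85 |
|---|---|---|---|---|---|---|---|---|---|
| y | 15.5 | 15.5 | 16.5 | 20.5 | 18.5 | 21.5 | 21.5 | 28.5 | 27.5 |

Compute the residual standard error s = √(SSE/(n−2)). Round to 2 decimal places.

s = 2.07

x=25: ŷ = 9.5 + 0.2·25 = 14.5; r = 15.5 − 14.5 = 1
x=30: ŷ = 9.5 + 0.2·30 = 15.5; r = 15.5 − 15.5 = 0
x=40: ŷ = 9.5 + 0.2·40 = 17.5; r = 16.5 − 17.5 = -1
x=45: ŷ = 9.5 + 0.2·45 = 18.5; r = 20.5 − 18.5 = 2
x=55: ŷ = 9.5 + 0.2·55 = 20.5; r = 18.5 − 20.5 = -2
x=65: ŷ = 9.5 + 0.2·65 = 22.5; r = 21.5 − 22.5 = -1
x=75: ŷ = 9.5 + 0.2·75 = 24.5; r = 21.5 − 24.5 = -3
x=80: ŷ = 9.5 + 0.2·80 = 25.5; r = 28.5 − 25.5 = 3
x=85: ŷ = 9.5 + 0.2·85 = 26.5; r = 27.5 − 26.5 = 1
SSE = 1 + 0 + 1 + 4 + 4 + 1 + 9 + 9 + 1 = 30
s = √(30/7) = √4.28571 ≈ 2.07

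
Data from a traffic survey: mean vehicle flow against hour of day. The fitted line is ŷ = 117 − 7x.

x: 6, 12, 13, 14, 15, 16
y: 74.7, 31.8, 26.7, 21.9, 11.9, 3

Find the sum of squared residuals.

SSE = 14.44

x=6: ŷ = 117 − 7·6 = 75; e = 74.7 − 75 = -0.3
x=12: ŷ = 117 − 7·12 = 33; e = 31.8 − 33 = -1.2
x=13: ŷ = 117 − 7·13 = 26; e = 26.7 − 26 = 0.7
x=14: ŷ = 117 − 7·14 = 19; e = 21.9 − 19 = 2.9
x=15: ŷ = 117 − 7·15 = 12; e = 11.9 − 12 = -0.1
x=16: ŷ = 117 − 7·16 = 5; e = 3 − 5 = -2
SSE = 0.09 + 1.44 + 0.49 + 8.41 + 0.01 + 4 = 14.44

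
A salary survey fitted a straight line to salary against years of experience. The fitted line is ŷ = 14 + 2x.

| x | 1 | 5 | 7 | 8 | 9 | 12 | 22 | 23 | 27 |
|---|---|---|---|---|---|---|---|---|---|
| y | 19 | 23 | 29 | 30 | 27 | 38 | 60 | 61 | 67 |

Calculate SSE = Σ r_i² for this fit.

SSE = 42

x=1: ŷ = 14 + 2·1 = 16; r = 19 − 16 = 3
x=5: ŷ = 14 + 2·5 = 24; r = 23 − 24 = -1
x=7: ŷ = 14 + 2·7 = 28; r = 29 − 28 = 1
x=8: ŷ = 14 + 2·8 = 30; r = 30 − 30 = 0
x=9: ŷ = 14 + 2·9 = 32; r = 27 − 32 = -5
x=12: ŷ = 14 + 2·12 = 38; r = 38 − 38 = 0
x=22: ŷ = 14 + 2·22 = 58; r = 60 − 58 = 2
x=23: ŷ = 14 + 2·23 = 60; r = 61 − 60 = 1
x=27: ŷ = 14 + 2·27 = 68; r = 67 − 68 = -1
SSE = 9 + 1 + 1 + 0 + 25 + 0 + 4 + 1 + 1 = 42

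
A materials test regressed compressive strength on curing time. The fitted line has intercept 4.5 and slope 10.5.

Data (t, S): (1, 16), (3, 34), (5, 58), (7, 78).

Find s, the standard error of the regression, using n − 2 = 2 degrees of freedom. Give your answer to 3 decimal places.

t=1: ŷ = 4.5 + 10.5·1 = 15; r = 16 − 15 = 1
t=3: ŷ = 4.5 + 10.5·3 = 36; r = 34 − 36 = -2
t=5: ŷ = 4.5 + 10.5·5 = 57; r = 58 − 57 = 1
t=7: ŷ = 4.5 + 10.5·7 = 78; r = 78 − 78 = 0
SSE = 1 + 4 + 1 + 0 = 6
s = √(6/2) = √3 ≈ 1.732

s = 1.732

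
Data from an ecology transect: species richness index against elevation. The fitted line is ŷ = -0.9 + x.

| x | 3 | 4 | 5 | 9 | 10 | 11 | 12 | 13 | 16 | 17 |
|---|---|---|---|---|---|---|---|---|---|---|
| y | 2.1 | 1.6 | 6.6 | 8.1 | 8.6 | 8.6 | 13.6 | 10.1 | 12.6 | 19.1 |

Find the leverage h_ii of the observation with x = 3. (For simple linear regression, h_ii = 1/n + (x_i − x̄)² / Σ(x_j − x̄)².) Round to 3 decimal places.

x̄ = (3 + 4 + 5 + 9 + 10 + 11 + 12 + 13 + 16 + 17)/10 = 10
Σ(x − x̄)² = 49 + 36 + 25 + 1 + 0 + 1 + 4 + 9 + 36 + 49 = 210
h = 1/10 + (-7)²/210 = 0.1 + 0.233333 = 0.333

h = 0.333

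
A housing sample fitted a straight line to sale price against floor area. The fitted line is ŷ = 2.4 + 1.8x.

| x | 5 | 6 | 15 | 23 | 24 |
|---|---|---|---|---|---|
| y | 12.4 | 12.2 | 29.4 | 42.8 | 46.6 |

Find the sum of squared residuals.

x=5: ŷ = 2.4 + 1.8·5 = 11.4; r = 12.4 − 11.4 = 1
x=6: ŷ = 2.4 + 1.8·6 = 13.2; r = 12.2 − 13.2 = -1
x=15: ŷ = 2.4 + 1.8·15 = 29.4; r = 29.4 − 29.4 = 0
x=23: ŷ = 2.4 + 1.8·23 = 43.8; r = 42.8 − 43.8 = -1
x=24: ŷ = 2.4 + 1.8·24 = 45.6; r = 46.6 − 45.6 = 1
SSE = 1 + 1 + 0 + 1 + 1 = 4

SSE = 4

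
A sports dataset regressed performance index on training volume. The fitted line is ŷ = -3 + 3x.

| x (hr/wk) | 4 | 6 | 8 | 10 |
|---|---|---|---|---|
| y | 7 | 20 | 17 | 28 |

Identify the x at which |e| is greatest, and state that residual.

x = 6, e = 5

x=4: ŷ = -3 + 3·4 = 9; e = 7 − 9 = -2
x=6: ŷ = -3 + 3·6 = 15; e = 20 − 15 = 5
x=8: ŷ = -3 + 3·8 = 21; e = 17 − 21 = -4
x=10: ŷ = -3 + 3·10 = 27; e = 28 − 27 = 1
Largest |e| is 5 at x = 6, residual 5.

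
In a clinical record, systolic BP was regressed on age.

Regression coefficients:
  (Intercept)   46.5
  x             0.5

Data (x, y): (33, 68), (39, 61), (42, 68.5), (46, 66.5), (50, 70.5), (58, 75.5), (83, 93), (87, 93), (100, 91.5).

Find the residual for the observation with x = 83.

ŷ = 46.5 + 0.5·83 = 88
r = 93 − 88 = 5

r = 5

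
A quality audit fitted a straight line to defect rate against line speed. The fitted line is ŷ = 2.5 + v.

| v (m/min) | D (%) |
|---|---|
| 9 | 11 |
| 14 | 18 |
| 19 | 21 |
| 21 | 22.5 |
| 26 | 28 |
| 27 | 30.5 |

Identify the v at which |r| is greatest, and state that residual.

v = 14, r = 1.5

v=9: ŷ = 2.5 + 9 = 11.5; r = 11 − 11.5 = -0.5
v=14: ŷ = 2.5 + 14 = 16.5; r = 18 − 16.5 = 1.5
v=19: ŷ = 2.5 + 19 = 21.5; r = 21 − 21.5 = -0.5
v=21: ŷ = 2.5 + 21 = 23.5; r = 22.5 − 23.5 = -1
v=26: ŷ = 2.5 + 26 = 28.5; r = 28 − 28.5 = -0.5
v=27: ŷ = 2.5 + 27 = 29.5; r = 30.5 − 29.5 = 1
Largest |r| is 1.5 at v = 14, residual 1.5.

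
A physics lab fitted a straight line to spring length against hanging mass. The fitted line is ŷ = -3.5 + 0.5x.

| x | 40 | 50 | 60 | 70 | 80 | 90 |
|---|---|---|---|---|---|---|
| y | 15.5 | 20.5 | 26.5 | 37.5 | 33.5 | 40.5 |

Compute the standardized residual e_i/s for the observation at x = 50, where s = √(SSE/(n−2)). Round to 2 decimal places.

-0.29

x=40: ŷ = -3.5 + 0.5·40 = 16.5; e = 15.5 − 16.5 = -1
x=50: ŷ = -3.5 + 0.5·50 = 21.5; e = 20.5 − 21.5 = -1
x=60: ŷ = -3.5 + 0.5·60 = 26.5; e = 26.5 − 26.5 = 0
x=70: ŷ = -3.5 + 0.5·70 = 31.5; e = 37.5 − 31.5 = 6
x=80: ŷ = -3.5 + 0.5·80 = 36.5; e = 33.5 − 36.5 = -3
x=90: ŷ = -3.5 + 0.5·90 = 41.5; e = 40.5 − 41.5 = -1
SSE = 1 + 1 + 0 + 36 + 9 + 1 = 48
s = √(48/4) = 3.4641
e/s = -1 / 3.4641 = -0.29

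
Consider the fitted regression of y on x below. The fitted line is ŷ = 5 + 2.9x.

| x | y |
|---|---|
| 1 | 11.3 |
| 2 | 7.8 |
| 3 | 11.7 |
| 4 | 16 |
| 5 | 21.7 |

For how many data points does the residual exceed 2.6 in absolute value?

2

x=1: ŷ = 5 + 2.9·1 = 7.9; r = 11.3 − 7.9 = 3.4
x=2: ŷ = 5 + 2.9·2 = 10.8; r = 7.8 − 10.8 = -3
x=3: ŷ = 5 + 2.9·3 = 13.7; r = 11.7 − 13.7 = -2
x=4: ŷ = 5 + 2.9·4 = 16.6; r = 16 − 16.6 = -0.6
x=5: ŷ = 5 + 2.9·5 = 19.5; r = 21.7 − 19.5 = 2.2
|r| > 2.6: x=1 (|r|=3.4), x=2 (|r|=3) → 2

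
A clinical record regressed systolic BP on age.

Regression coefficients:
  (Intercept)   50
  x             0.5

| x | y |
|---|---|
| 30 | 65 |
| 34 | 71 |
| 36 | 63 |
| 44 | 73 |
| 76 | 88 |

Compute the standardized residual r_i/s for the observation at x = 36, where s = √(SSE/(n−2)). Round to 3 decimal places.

-1.336

x=30: ŷ = 50 + 0.5·30 = 65; r = 65 − 65 = 0
x=34: ŷ = 50 + 0.5·34 = 67; r = 71 − 67 = 4
x=36: ŷ = 50 + 0.5·36 = 68; r = 63 − 68 = -5
x=44: ŷ = 50 + 0.5·44 = 72; r = 73 − 72 = 1
x=76: ŷ = 50 + 0.5·76 = 88; r = 88 − 88 = 0
SSE = 0 + 16 + 25 + 1 + 0 = 42
s = √(42/3) = 3.74166
r/s = -5 / 3.74166 = -1.336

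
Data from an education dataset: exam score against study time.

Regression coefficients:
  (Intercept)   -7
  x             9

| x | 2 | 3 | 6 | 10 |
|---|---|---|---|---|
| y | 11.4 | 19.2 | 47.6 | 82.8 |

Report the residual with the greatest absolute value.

r = -0.8

x=2: ŷ = -7 + 9·2 = 11; r = 11.4 − 11 = 0.4
x=3: ŷ = -7 + 9·3 = 20; r = 19.2 − 20 = -0.8
x=6: ŷ = -7 + 9·6 = 47; r = 47.6 − 47 = 0.6
x=10: ŷ = -7 + 9·10 = 83; r = 82.8 − 83 = -0.2
Largest |r| is 0.8 at x = 3, residual -0.8.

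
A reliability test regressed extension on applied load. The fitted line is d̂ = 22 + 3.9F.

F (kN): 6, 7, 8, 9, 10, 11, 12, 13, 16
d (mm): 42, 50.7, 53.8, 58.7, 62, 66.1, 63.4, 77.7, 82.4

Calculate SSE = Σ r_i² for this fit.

F=6: d̂ = 22 + 3.9·6 = 45.4; r = 42 − 45.4 = -3.4
F=7: d̂ = 22 + 3.9·7 = 49.3; r = 50.7 − 49.3 = 1.4
F=8: d̂ = 22 + 3.9·8 = 53.2; r = 53.8 − 53.2 = 0.6
F=9: d̂ = 22 + 3.9·9 = 57.1; r = 58.7 − 57.1 = 1.6
F=10: d̂ = 22 + 3.9·10 = 61; r = 62 − 61 = 1
F=11: d̂ = 22 + 3.9·11 = 64.9; r = 66.1 − 64.9 = 1.2
F=12: d̂ = 22 + 3.9·12 = 68.8; r = 63.4 − 68.8 = -5.4
F=13: d̂ = 22 + 3.9·13 = 72.7; r = 77.7 − 72.7 = 5
F=16: d̂ = 22 + 3.9·16 = 84.4; r = 82.4 − 84.4 = -2
SSE = 11.56 + 1.96 + 0.36 + 2.56 + 1 + 1.44 + 29.16 + 25 + 4 = 77.04

SSE = 77.04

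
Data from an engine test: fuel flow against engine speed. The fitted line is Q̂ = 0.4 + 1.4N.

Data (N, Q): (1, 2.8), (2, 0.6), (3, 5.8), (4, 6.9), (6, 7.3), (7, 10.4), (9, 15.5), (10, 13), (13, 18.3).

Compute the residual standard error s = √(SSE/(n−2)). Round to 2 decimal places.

N=1: Q̂ = 0.4 + 1.4·1 = 1.8; e = 2.8 − 1.8 = 1
N=2: Q̂ = 0.4 + 1.4·2 = 3.2; e = 0.6 − 3.2 = -2.6
N=3: Q̂ = 0.4 + 1.4·3 = 4.6; e = 5.8 − 4.6 = 1.2
N=4: Q̂ = 0.4 + 1.4·4 = 6; e = 6.9 − 6 = 0.9
N=6: Q̂ = 0.4 + 1.4·6 = 8.8; e = 7.3 − 8.8 = -1.5
N=7: Q̂ = 0.4 + 1.4·7 = 10.2; e = 10.4 − 10.2 = 0.2
N=9: Q̂ = 0.4 + 1.4·9 = 13; e = 15.5 − 13 = 2.5
N=10: Q̂ = 0.4 + 1.4·10 = 14.4; e = 13 − 14.4 = -1.4
N=13: Q̂ = 0.4 + 1.4·13 = 18.6; e = 18.3 − 18.6 = -0.3
SSE = 1 + 6.76 + 1.44 + 0.81 + 2.25 + 0.04 + 6.25 + 1.96 + 0.09 = 20.6
s = √(20.6/7) = √2.94286 ≈ 1.72

s = 1.72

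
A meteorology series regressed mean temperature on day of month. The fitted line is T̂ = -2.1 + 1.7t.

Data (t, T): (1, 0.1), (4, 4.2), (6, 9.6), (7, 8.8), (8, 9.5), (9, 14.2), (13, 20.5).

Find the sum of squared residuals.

SSE = 9

t=1: T̂ = -2.1 + 1.7·1 = -0.4; e = 0.1 − (-0.4) = 0.5
t=4: T̂ = -2.1 + 1.7·4 = 4.7; e = 4.2 − 4.7 = -0.5
t=6: T̂ = -2.1 + 1.7·6 = 8.1; e = 9.6 − 8.1 = 1.5
t=7: T̂ = -2.1 + 1.7·7 = 9.8; e = 8.8 − 9.8 = -1
t=8: T̂ = -2.1 + 1.7·8 = 11.5; e = 9.5 − 11.5 = -2
t=9: T̂ = -2.1 + 1.7·9 = 13.2; e = 14.2 − 13.2 = 1
t=13: T̂ = -2.1 + 1.7·13 = 20; e = 20.5 − 20 = 0.5
SSE = 0.25 + 0.25 + 2.25 + 1 + 4 + 1 + 0.25 = 9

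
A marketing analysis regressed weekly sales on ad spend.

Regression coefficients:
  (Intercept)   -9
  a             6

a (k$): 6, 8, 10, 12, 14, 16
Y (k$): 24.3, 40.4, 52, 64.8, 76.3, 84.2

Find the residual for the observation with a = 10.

e = 1

ŷ = -9 + 6·10 = 51
e = 52 − 51 = 1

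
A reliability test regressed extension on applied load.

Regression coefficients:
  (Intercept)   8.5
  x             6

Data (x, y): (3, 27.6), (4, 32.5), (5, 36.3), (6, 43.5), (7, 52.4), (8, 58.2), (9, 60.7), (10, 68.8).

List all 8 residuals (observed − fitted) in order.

1.1, 0, -2.2, -1, 1.9, 1.7, -1.8, 0.3

x=3: ŷ = 8.5 + 6·3 = 26.5; e = 27.6 − 26.5 = 1.1
x=4: ŷ = 8.5 + 6·4 = 32.5; e = 32.5 − 32.5 = 0
x=5: ŷ = 8.5 + 6·5 = 38.5; e = 36.3 − 38.5 = -2.2
x=6: ŷ = 8.5 + 6·6 = 44.5; e = 43.5 − 44.5 = -1
x=7: ŷ = 8.5 + 6·7 = 50.5; e = 52.4 − 50.5 = 1.9
x=8: ŷ = 8.5 + 6·8 = 56.5; e = 58.2 − 56.5 = 1.7
x=9: ŷ = 8.5 + 6·9 = 62.5; e = 60.7 − 62.5 = -1.8
x=10: ŷ = 8.5 + 6·10 = 68.5; e = 68.8 − 68.5 = 0.3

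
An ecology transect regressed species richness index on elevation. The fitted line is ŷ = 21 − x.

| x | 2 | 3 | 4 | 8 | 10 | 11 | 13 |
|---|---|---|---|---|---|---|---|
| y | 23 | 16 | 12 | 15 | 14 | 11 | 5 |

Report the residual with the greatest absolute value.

x=2: ŷ = 21 − 2 = 19; r = 23 − 19 = 4
x=3: ŷ = 21 − 3 = 18; r = 16 − 18 = -2
x=4: ŷ = 21 − 4 = 17; r = 12 − 17 = -5
x=8: ŷ = 21 − 8 = 13; r = 15 − 13 = 2
x=10: ŷ = 21 − 10 = 11; r = 14 − 11 = 3
x=11: ŷ = 21 − 11 = 10; r = 11 − 10 = 1
x=13: ŷ = 21 − 13 = 8; r = 5 − 8 = -3
Largest |r| is 5 at x = 4, residual -5.

r = -5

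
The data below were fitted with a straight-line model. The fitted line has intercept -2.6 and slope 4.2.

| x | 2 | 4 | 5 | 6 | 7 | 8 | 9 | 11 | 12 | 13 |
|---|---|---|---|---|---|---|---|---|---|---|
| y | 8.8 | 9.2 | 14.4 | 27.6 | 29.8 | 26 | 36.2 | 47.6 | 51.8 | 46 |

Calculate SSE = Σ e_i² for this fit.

SSE = 178

x=2: ŷ = -2.6 + 4.2·2 = 5.8; e = 8.8 − 5.8 = 3
x=4: ŷ = -2.6 + 4.2·4 = 14.2; e = 9.2 − 14.2 = -5
x=5: ŷ = -2.6 + 4.2·5 = 18.4; e = 14.4 − 18.4 = -4
x=6: ŷ = -2.6 + 4.2·6 = 22.6; e = 27.6 − 22.6 = 5
x=7: ŷ = -2.6 + 4.2·7 = 26.8; e = 29.8 − 26.8 = 3
x=8: ŷ = -2.6 + 4.2·8 = 31; e = 26 − 31 = -5
x=9: ŷ = -2.6 + 4.2·9 = 35.2; e = 36.2 − 35.2 = 1
x=11: ŷ = -2.6 + 4.2·11 = 43.6; e = 47.6 − 43.6 = 4
x=12: ŷ = -2.6 + 4.2·12 = 47.8; e = 51.8 − 47.8 = 4
x=13: ŷ = -2.6 + 4.2·13 = 52; e = 46 − 52 = -6
SSE = 9 + 25 + 16 + 25 + 9 + 25 + 1 + 16 + 16 + 36 = 178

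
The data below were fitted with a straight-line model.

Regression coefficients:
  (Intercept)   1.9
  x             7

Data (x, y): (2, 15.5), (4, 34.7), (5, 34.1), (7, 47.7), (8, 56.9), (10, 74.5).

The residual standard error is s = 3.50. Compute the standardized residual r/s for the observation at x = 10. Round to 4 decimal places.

0.7429

ŷ = 1.9 + 7·10 = 71.9
r = 74.5 − 71.9 = 2.6
r/s = 2.6 / 3.50 = 0.7429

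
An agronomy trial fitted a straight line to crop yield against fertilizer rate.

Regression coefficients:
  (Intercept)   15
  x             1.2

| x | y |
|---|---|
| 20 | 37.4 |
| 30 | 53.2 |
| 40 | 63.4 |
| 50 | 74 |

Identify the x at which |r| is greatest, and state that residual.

x = 30, r = 2.2

x=20: ŷ = 15 + 1.2·20 = 39; r = 37.4 − 39 = -1.6
x=30: ŷ = 15 + 1.2·30 = 51; r = 53.2 − 51 = 2.2
x=40: ŷ = 15 + 1.2·40 = 63; r = 63.4 − 63 = 0.4
x=50: ŷ = 15 + 1.2·50 = 75; r = 74 − 75 = -1
Largest |r| is 2.2 at x = 30, residual 2.2.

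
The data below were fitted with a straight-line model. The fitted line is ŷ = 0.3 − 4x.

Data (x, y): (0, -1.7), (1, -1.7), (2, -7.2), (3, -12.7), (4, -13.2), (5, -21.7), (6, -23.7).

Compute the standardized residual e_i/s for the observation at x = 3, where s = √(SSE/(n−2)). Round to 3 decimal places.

-0.506

x=0: ŷ = 0.3 − 4·0 = 0.3; e = -1.7 − 0.3 = -2
x=1: ŷ = 0.3 − 4·1 = -3.7; e = -1.7 − (-3.7) = 2
x=2: ŷ = 0.3 − 4·2 = -7.7; e = -7.2 − (-7.7) = 0.5
x=3: ŷ = 0.3 − 4·3 = -11.7; e = -12.7 − (-11.7) = -1
x=4: ŷ = 0.3 − 4·4 = -15.7; e = -13.2 − (-15.7) = 2.5
x=5: ŷ = 0.3 − 4·5 = -19.7; e = -21.7 − (-19.7) = -2
x=6: ŷ = 0.3 − 4·6 = -23.7; e = -23.7 − (-23.7) = 0
SSE = 4 + 4 + 0.25 + 1 + 6.25 + 4 + 0 = 19.5
s = √(19.5/5) = 1.97484
e/s = -1 / 1.97484 = -0.506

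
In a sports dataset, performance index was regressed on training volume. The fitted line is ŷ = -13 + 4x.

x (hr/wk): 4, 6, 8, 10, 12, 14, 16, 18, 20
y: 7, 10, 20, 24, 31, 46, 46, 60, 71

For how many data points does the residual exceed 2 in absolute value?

6

x=4: ŷ = -13 + 4·4 = 3; e = 7 − 3 = 4
x=6: ŷ = -13 + 4·6 = 11; e = 10 − 11 = -1
x=8: ŷ = -13 + 4·8 = 19; e = 20 − 19 = 1
x=10: ŷ = -13 + 4·10 = 27; e = 24 − 27 = -3
x=12: ŷ = -13 + 4·12 = 35; e = 31 − 35 = -4
x=14: ŷ = -13 + 4·14 = 43; e = 46 − 43 = 3
x=16: ŷ = -13 + 4·16 = 51; e = 46 − 51 = -5
x=18: ŷ = -13 + 4·18 = 59; e = 60 − 59 = 1
x=20: ŷ = -13 + 4·20 = 67; e = 71 − 67 = 4
|e| > 2: x=4 (|e|=4), x=10 (|e|=3), x=12 (|e|=4), x=14 (|e|=3), x=16 (|e|=5), x=20 (|e|=4) → 6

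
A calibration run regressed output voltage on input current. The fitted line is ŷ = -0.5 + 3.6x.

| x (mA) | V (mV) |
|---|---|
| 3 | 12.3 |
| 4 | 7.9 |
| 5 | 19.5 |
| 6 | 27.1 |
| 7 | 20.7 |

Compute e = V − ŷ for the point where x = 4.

ŷ = -0.5 + 3.6·4 = 13.9
e = 7.9 − 13.9 = -6

e = -6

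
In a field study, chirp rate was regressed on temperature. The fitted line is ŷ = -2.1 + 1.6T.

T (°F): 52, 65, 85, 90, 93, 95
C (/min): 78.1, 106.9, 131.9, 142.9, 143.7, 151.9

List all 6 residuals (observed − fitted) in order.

-3, 5, -2, 1, -3, 2

T=52: ŷ = -2.1 + 1.6·52 = 81.1; r = 78.1 − 81.1 = -3
T=65: ŷ = -2.1 + 1.6·65 = 101.9; r = 106.9 − 101.9 = 5
T=85: ŷ = -2.1 + 1.6·85 = 133.9; r = 131.9 − 133.9 = -2
T=90: ŷ = -2.1 + 1.6·90 = 141.9; r = 142.9 − 141.9 = 1
T=93: ŷ = -2.1 + 1.6·93 = 146.7; r = 143.7 − 146.7 = -3
T=95: ŷ = -2.1 + 1.6·95 = 149.9; r = 151.9 − 149.9 = 2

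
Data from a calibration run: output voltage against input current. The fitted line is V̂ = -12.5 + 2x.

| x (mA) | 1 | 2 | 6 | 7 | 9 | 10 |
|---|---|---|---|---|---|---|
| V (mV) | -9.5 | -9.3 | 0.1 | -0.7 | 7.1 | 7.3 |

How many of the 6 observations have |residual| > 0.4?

5

x=1: V̂ = -12.5 + 2·1 = -10.5; r = -9.5 − (-10.5) = 1
x=2: V̂ = -12.5 + 2·2 = -8.5; r = -9.3 − (-8.5) = -0.8
x=6: V̂ = -12.5 + 2·6 = -0.5; r = 0.1 − (-0.5) = 0.6
x=7: V̂ = -12.5 + 2·7 = 1.5; r = -0.7 − 1.5 = -2.2
x=9: V̂ = -12.5 + 2·9 = 5.5; r = 7.1 − 5.5 = 1.6
x=10: V̂ = -12.5 + 2·10 = 7.5; r = 7.3 − 7.5 = -0.2
|r| > 0.4: x=1 (|r|=1), x=2 (|r|=0.8), x=6 (|r|=0.6), x=7 (|r|=2.2), x=9 (|r|=1.6) → 5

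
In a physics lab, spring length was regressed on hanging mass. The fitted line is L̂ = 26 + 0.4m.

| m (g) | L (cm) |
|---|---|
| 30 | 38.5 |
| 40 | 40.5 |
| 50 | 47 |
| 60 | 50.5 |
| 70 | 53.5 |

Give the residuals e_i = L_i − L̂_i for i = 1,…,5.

0.5, -1.5, 1, 0.5, -0.5

m=30: L̂ = 26 + 0.4·30 = 38; e = 38.5 − 38 = 0.5
m=40: L̂ = 26 + 0.4·40 = 42; e = 40.5 − 42 = -1.5
m=50: L̂ = 26 + 0.4·50 = 46; e = 47 − 46 = 1
m=60: L̂ = 26 + 0.4·60 = 50; e = 50.5 − 50 = 0.5
m=70: L̂ = 26 + 0.4·70 = 54; e = 53.5 − 54 = -0.5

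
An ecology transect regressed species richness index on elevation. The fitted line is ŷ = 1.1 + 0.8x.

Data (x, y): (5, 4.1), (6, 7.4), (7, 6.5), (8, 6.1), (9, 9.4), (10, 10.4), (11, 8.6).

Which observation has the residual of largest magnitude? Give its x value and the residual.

x=5: ŷ = 1.1 + 0.8·5 = 5.1; r = 4.1 − 5.1 = -1
x=6: ŷ = 1.1 + 0.8·6 = 5.9; r = 7.4 − 5.9 = 1.5
x=7: ŷ = 1.1 + 0.8·7 = 6.7; r = 6.5 − 6.7 = -0.2
x=8: ŷ = 1.1 + 0.8·8 = 7.5; r = 6.1 − 7.5 = -1.4
x=9: ŷ = 1.1 + 0.8·9 = 8.3; r = 9.4 − 8.3 = 1.1
x=10: ŷ = 1.1 + 0.8·10 = 9.1; r = 10.4 − 9.1 = 1.3
x=11: ŷ = 1.1 + 0.8·11 = 9.9; r = 8.6 − 9.9 = -1.3
Largest |r| is 1.5 at x = 6, residual 1.5.

x = 6, r = 1.5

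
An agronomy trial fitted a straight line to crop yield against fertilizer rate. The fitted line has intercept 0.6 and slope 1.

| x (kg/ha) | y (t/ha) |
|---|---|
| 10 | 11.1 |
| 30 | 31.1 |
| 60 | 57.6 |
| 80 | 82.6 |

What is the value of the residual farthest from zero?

x=10: ŷ = 0.6 + 10 = 10.6; r = 11.1 − 10.6 = 0.5
x=30: ŷ = 0.6 + 30 = 30.6; r = 31.1 − 30.6 = 0.5
x=60: ŷ = 0.6 + 60 = 60.6; r = 57.6 − 60.6 = -3
x=80: ŷ = 0.6 + 80 = 80.6; r = 82.6 − 80.6 = 2
Largest |r| is 3 at x = 60, residual -3.

r = -3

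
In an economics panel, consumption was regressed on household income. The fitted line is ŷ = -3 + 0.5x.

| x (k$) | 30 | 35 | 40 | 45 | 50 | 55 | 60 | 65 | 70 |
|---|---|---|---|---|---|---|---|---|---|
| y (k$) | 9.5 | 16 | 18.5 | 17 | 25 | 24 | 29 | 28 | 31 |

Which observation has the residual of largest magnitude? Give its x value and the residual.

x = 50, e = 3

x=30: ŷ = -3 + 0.5·30 = 12; e = 9.5 − 12 = -2.5
x=35: ŷ = -3 + 0.5·35 = 14.5; e = 16 − 14.5 = 1.5
x=40: ŷ = -3 + 0.5·40 = 17; e = 18.5 − 17 = 1.5
x=45: ŷ = -3 + 0.5·45 = 19.5; e = 17 − 19.5 = -2.5
x=50: ŷ = -3 + 0.5·50 = 22; e = 25 − 22 = 3
x=55: ŷ = -3 + 0.5·55 = 24.5; e = 24 − 24.5 = -0.5
x=60: ŷ = -3 + 0.5·60 = 27; e = 29 − 27 = 2
x=65: ŷ = -3 + 0.5·65 = 29.5; e = 28 − 29.5 = -1.5
x=70: ŷ = -3 + 0.5·70 = 32; e = 31 − 32 = -1
Largest |e| is 3 at x = 50, residual 3.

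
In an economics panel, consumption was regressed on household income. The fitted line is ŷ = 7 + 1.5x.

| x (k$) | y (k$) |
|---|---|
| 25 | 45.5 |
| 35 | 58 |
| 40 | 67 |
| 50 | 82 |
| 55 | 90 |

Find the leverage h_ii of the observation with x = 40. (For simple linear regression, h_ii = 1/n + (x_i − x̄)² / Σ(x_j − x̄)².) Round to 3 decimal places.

h = 0.202

x̄ = (25 + 35 + 40 + 50 + 55)/5 = 41
Σ(x − x̄)² = 256 + 36 + 1 + 81 + 196 = 570
h = 1/5 + (-1)²/570 = 0.2 + 0.00175439 = 0.202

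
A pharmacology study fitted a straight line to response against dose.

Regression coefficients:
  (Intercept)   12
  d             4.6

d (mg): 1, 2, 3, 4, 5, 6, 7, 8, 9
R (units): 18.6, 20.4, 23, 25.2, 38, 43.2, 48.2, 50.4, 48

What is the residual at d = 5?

e = 3

ŷ = 12 + 4.6·5 = 35
e = 38 − 35 = 3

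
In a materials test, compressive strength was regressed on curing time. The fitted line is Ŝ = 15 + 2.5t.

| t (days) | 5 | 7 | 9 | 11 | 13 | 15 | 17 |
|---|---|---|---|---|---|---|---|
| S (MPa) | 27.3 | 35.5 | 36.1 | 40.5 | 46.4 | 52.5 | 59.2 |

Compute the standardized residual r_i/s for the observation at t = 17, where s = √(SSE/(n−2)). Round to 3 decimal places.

0.870

t=5: Ŝ = 15 + 2.5·5 = 27.5; r = 27.3 − 27.5 = -0.2
t=7: Ŝ = 15 + 2.5·7 = 32.5; r = 35.5 − 32.5 = 3
t=9: Ŝ = 15 + 2.5·9 = 37.5; r = 36.1 − 37.5 = -1.4
t=11: Ŝ = 15 + 2.5·11 = 42.5; r = 40.5 − 42.5 = -2
t=13: Ŝ = 15 + 2.5·13 = 47.5; r = 46.4 − 47.5 = -1.1
t=15: Ŝ = 15 + 2.5·15 = 52.5; r = 52.5 − 52.5 = 0
t=17: Ŝ = 15 + 2.5·17 = 57.5; r = 59.2 − 57.5 = 1.7
SSE = 0.04 + 9 + 1.96 + 4 + 1.21 + 0 + 2.89 = 19.1
s = √(19.1/5) = 1.95448
r/s = 1.7 / 1.95448 = 0.870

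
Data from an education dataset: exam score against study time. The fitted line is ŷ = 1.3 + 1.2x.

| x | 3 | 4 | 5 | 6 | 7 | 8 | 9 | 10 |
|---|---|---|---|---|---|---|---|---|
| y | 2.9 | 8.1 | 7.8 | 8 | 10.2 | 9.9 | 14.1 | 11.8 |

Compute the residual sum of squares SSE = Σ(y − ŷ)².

SSE = 16

x=3: ŷ = 1.3 + 1.2·3 = 4.9; r = 2.9 − 4.9 = -2
x=4: ŷ = 1.3 + 1.2·4 = 6.1; r = 8.1 − 6.1 = 2
x=5: ŷ = 1.3 + 1.2·5 = 7.3; r = 7.8 − 7.3 = 0.5
x=6: ŷ = 1.3 + 1.2·6 = 8.5; r = 8 − 8.5 = -0.5
x=7: ŷ = 1.3 + 1.2·7 = 9.7; r = 10.2 − 9.7 = 0.5
x=8: ŷ = 1.3 + 1.2·8 = 10.9; r = 9.9 − 10.9 = -1
x=9: ŷ = 1.3 + 1.2·9 = 12.1; r = 14.1 − 12.1 = 2
x=10: ŷ = 1.3 + 1.2·10 = 13.3; r = 11.8 − 13.3 = -1.5
SSE = 4 + 4 + 0.25 + 0.25 + 0.25 + 1 + 4 + 2.25 = 16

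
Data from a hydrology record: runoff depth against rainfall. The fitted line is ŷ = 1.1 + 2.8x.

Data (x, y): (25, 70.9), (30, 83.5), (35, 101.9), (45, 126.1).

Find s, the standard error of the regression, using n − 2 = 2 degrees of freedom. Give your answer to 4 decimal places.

s = 2.3917

x=25: ŷ = 1.1 + 2.8·25 = 71.1; e = 70.9 − 71.1 = -0.2
x=30: ŷ = 1.1 + 2.8·30 = 85.1; e = 83.5 − 85.1 = -1.6
x=35: ŷ = 1.1 + 2.8·35 = 99.1; e = 101.9 − 99.1 = 2.8
x=45: ŷ = 1.1 + 2.8·45 = 127.1; e = 126.1 − 127.1 = -1
SSE = 0.04 + 2.56 + 7.84 + 1 = 11.44
s = √(11.44/2) = √5.72 ≈ 2.3917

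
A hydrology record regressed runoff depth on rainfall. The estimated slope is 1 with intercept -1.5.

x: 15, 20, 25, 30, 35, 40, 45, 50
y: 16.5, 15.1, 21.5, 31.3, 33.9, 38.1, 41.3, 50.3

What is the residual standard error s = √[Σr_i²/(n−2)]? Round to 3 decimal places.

x=15: ŷ = -1.5 + 15 = 13.5; r = 16.5 − 13.5 = 3
x=20: ŷ = -1.5 + 20 = 18.5; r = 15.1 − 18.5 = -3.4
x=25: ŷ = -1.5 + 25 = 23.5; r = 21.5 − 23.5 = -2
x=30: ŷ = -1.5 + 30 = 28.5; r = 31.3 − 28.5 = 2.8
x=35: ŷ = -1.5 + 35 = 33.5; r = 33.9 − 33.5 = 0.4
x=40: ŷ = -1.5 + 40 = 38.5; r = 38.1 − 38.5 = -0.4
x=45: ŷ = -1.5 + 45 = 43.5; r = 41.3 − 43.5 = -2.2
x=50: ŷ = -1.5 + 50 = 48.5; r = 50.3 − 48.5 = 1.8
SSE = 9 + 11.56 + 4 + 7.84 + 0.16 + 0.16 + 4.84 + 3.24 = 40.8
s = √(40.8/6) = √6.8 ≈ 2.608

s = 2.608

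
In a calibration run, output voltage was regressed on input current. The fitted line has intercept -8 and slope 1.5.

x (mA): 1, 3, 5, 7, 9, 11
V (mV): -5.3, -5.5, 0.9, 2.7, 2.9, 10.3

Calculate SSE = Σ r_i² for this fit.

SSE = 17.44

x=1: ŷ = -8 + 1.5·1 = -6.5; r = -5.3 − (-6.5) = 1.2
x=3: ŷ = -8 + 1.5·3 = -3.5; r = -5.5 − (-3.5) = -2
x=5: ŷ = -8 + 1.5·5 = -0.5; r = 0.9 − (-0.5) = 1.4
x=7: ŷ = -8 + 1.5·7 = 2.5; r = 2.7 − 2.5 = 0.2
x=9: ŷ = -8 + 1.5·9 = 5.5; r = 2.9 − 5.5 = -2.6
x=11: ŷ = -8 + 1.5·11 = 8.5; r = 10.3 − 8.5 = 1.8
SSE = 1.44 + 4 + 1.96 + 0.04 + 6.76 + 3.24 = 17.44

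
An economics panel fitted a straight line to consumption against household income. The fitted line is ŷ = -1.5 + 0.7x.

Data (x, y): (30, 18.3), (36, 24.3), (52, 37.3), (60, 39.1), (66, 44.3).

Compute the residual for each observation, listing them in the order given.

-1.2, 0.6, 2.4, -1.4, -0.4

x=30: ŷ = -1.5 + 0.7·30 = 19.5; e = 18.3 − 19.5 = -1.2
x=36: ŷ = -1.5 + 0.7·36 = 23.7; e = 24.3 − 23.7 = 0.6
x=52: ŷ = -1.5 + 0.7·52 = 34.9; e = 37.3 − 34.9 = 2.4
x=60: ŷ = -1.5 + 0.7·60 = 40.5; e = 39.1 − 40.5 = -1.4
x=66: ŷ = -1.5 + 0.7·66 = 44.7; e = 44.3 − 44.7 = -0.4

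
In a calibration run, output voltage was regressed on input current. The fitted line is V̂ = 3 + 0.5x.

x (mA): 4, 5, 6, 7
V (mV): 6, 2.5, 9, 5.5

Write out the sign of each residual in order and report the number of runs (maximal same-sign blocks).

4 runs

x=4: V̂ = 3 + 0.5·4 = 5; e = 6 − 5 = 1
x=5: V̂ = 3 + 0.5·5 = 5.5; e = 2.5 − 5.5 = -3
x=6: V̂ = 3 + 0.5·6 = 6; e = 9 − 6 = 3
x=7: V̂ = 3 + 0.5·7 = 6.5; e = 5.5 − 6.5 = -1
Signs: + − + −
Runs: +×1, −×1, +×1, −×1 → 4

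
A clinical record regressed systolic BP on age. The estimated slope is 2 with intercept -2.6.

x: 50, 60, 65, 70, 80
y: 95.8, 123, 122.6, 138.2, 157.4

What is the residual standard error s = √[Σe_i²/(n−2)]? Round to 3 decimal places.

s = 4.382

x=50: ŷ = -2.6 + 2·50 = 97.4; e = 95.8 − 97.4 = -1.6
x=60: ŷ = -2.6 + 2·60 = 117.4; e = 123 − 117.4 = 5.6
x=65: ŷ = -2.6 + 2·65 = 127.4; e = 122.6 − 127.4 = -4.8
x=70: ŷ = -2.6 + 2·70 = 137.4; e = 138.2 − 137.4 = 0.8
x=80: ŷ = -2.6 + 2·80 = 157.4; e = 157.4 − 157.4 = 0
SSE = 2.56 + 31.36 + 23.04 + 0.64 + 0 = 57.6
s = √(57.6/3) = √19.2 ≈ 4.382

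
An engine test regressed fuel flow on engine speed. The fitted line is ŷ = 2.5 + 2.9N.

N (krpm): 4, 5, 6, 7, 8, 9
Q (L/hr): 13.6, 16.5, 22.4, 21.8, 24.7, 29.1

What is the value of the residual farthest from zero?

N=4: ŷ = 2.5 + 2.9·4 = 14.1; r = 13.6 − 14.1 = -0.5
N=5: ŷ = 2.5 + 2.9·5 = 17; r = 16.5 − 17 = -0.5
N=6: ŷ = 2.5 + 2.9·6 = 19.9; r = 22.4 − 19.9 = 2.5
N=7: ŷ = 2.5 + 2.9·7 = 22.8; r = 21.8 − 22.8 = -1
N=8: ŷ = 2.5 + 2.9·8 = 25.7; r = 24.7 − 25.7 = -1
N=9: ŷ = 2.5 + 2.9·9 = 28.6; r = 29.1 − 28.6 = 0.5
Largest |r| is 2.5 at N = 6, residual 2.5.

r = 2.5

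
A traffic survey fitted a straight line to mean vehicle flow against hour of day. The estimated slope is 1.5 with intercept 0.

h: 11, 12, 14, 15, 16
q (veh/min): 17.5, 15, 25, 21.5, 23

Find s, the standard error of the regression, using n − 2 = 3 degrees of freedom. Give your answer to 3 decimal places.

s = 3.055

h=11: ŷ = 1.5·11 = 16.5; e = 17.5 − 16.5 = 1
h=12: ŷ = 1.5·12 = 18; e = 15 − 18 = -3
h=14: ŷ = 1.5·14 = 21; e = 25 − 21 = 4
h=15: ŷ = 1.5·15 = 22.5; e = 21.5 − 22.5 = -1
h=16: ŷ = 1.5·16 = 24; e = 23 − 24 = -1
SSE = 1 + 9 + 16 + 1 + 1 = 28
s = √(28/3) = √9.33333 ≈ 3.055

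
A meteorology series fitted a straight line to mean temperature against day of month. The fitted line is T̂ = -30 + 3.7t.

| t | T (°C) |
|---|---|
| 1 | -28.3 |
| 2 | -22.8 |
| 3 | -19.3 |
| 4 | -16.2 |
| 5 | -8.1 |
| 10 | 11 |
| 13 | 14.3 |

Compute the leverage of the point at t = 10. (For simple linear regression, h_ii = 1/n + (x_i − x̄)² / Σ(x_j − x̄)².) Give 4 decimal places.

h = 0.3204

t̄ = (1 + 2 + 3 + 4 + 5 + 10 + 13)/7 = 5.42857
Σ(t − t̄)² = 19.6122 + 11.7551 + 5.89796 + 2.04082 + 0.183673 + 20.898 + 57.3265 = 117.714
h = 1/7 + (4.57143)²/117.714 = 0.142857 + 0.177531 = 0.3204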